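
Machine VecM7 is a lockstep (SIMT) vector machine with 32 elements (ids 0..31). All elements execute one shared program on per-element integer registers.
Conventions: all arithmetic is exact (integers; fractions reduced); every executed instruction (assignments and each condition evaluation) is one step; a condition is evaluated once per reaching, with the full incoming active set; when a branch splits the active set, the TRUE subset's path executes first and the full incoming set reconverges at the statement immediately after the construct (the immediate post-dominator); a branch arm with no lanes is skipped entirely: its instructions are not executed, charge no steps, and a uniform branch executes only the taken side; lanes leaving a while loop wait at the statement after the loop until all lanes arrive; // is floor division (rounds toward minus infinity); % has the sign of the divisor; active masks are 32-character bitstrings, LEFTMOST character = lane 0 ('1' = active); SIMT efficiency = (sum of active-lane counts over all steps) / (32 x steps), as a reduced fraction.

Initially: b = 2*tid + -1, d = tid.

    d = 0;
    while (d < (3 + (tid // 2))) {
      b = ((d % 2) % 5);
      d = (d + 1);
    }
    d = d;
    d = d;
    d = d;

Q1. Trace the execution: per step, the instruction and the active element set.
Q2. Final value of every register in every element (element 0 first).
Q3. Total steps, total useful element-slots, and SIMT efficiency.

step 0: d <- 0                       11111111111111111111111111111111
step 1: eval (d < (3 + (tid // 2)))  11111111111111111111111111111111
step 2: b <- ((d % 2) % 5)           11111111111111111111111111111111
step 3: d <- (d + 1)                 11111111111111111111111111111111
step 4: eval (d < (3 + (tid // 2)))  11111111111111111111111111111111
step 5: b <- ((d % 2) % 5)           11111111111111111111111111111111
step 6: d <- (d + 1)                 11111111111111111111111111111111
step 7: eval (d < (3 + (tid // 2)))  11111111111111111111111111111111
step 8: b <- ((d % 2) % 5)           11111111111111111111111111111111
step 9: d <- (d + 1)                 11111111111111111111111111111111
step 10: eval (d < (3 + (tid // 2)))  11111111111111111111111111111111
step 11: b <- ((d % 2) % 5)           00111111111111111111111111111111
step 12: d <- (d + 1)                 00111111111111111111111111111111
step 13: eval (d < (3 + (tid // 2)))  00111111111111111111111111111111
step 14: b <- ((d % 2) % 5)           00001111111111111111111111111111
step 15: d <- (d + 1)                 00001111111111111111111111111111
step 16: eval (d < (3 + (tid // 2)))  00001111111111111111111111111111
step 17: b <- ((d % 2) % 5)           00000011111111111111111111111111
step 18: d <- (d + 1)                 00000011111111111111111111111111
step 19: eval (d < (3 + (tid // 2)))  00000011111111111111111111111111
step 20: b <- ((d % 2) % 5)           00000000111111111111111111111111
step 21: d <- (d + 1)                 00000000111111111111111111111111
step 22: eval (d < (3 + (tid // 2)))  00000000111111111111111111111111
step 23: b <- ((d % 2) % 5)           00000000001111111111111111111111
step 24: d <- (d + 1)                 00000000001111111111111111111111
step 25: eval (d < (3 + (tid // 2)))  00000000001111111111111111111111
step 26: b <- ((d % 2) % 5)           00000000000011111111111111111111
step 27: d <- (d + 1)                 00000000000011111111111111111111
step 28: eval (d < (3 + (tid // 2)))  00000000000011111111111111111111
step 29: b <- ((d % 2) % 5)           00000000000000111111111111111111
step 30: d <- (d + 1)                 00000000000000111111111111111111
step 31: eval (d < (3 + (tid // 2)))  00000000000000111111111111111111
step 32: b <- ((d % 2) % 5)           00000000000000001111111111111111
step 33: d <- (d + 1)                 00000000000000001111111111111111
step 34: eval (d < (3 + (tid // 2)))  00000000000000001111111111111111
step 35: b <- ((d % 2) % 5)           00000000000000000011111111111111
step 36: d <- (d + 1)                 00000000000000000011111111111111
step 37: eval (d < (3 + (tid // 2)))  00000000000000000011111111111111
step 38: b <- ((d % 2) % 5)           00000000000000000000111111111111
step 39: d <- (d + 1)                 00000000000000000000111111111111
step 40: eval (d < (3 + (tid // 2)))  00000000000000000000111111111111
step 41: b <- ((d % 2) % 5)           00000000000000000000001111111111
step 42: d <- (d + 1)                 00000000000000000000001111111111
step 43: eval (d < (3 + (tid // 2)))  00000000000000000000001111111111
step 44: b <- ((d % 2) % 5)           00000000000000000000000011111111
step 45: d <- (d + 1)                 00000000000000000000000011111111
step 46: eval (d < (3 + (tid // 2)))  00000000000000000000000011111111
step 47: b <- ((d % 2) % 5)           00000000000000000000000000111111
step 48: d <- (d + 1)                 00000000000000000000000000111111
step 49: eval (d < (3 + (tid // 2)))  00000000000000000000000000111111
step 50: b <- ((d % 2) % 5)           00000000000000000000000000001111
step 51: d <- (d + 1)                 00000000000000000000000000001111
step 52: eval (d < (3 + (tid // 2)))  00000000000000000000000000001111
step 53: b <- ((d % 2) % 5)           00000000000000000000000000000011
step 54: d <- (d + 1)                 00000000000000000000000000000011
step 55: eval (d < (3 + (tid // 2)))  00000000000000000000000000000011
step 56: d <- d                       11111111111111111111111111111111
step 57: d <- d                       11111111111111111111111111111111
step 58: d <- d                       11111111111111111111111111111111

Answer: 59 steps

b: 0,0,1,1,0,0,1,1,0,0,1,1,0,0,1,1,0,0,1,1,0,0,1,1,0,0,1,1,0,0,1,1
d: 3,3,4,4,5,5,6,6,7,7,8,8,9,9,10,10,11,11,12,12,13,13,14,14,15,15,16,16,17,17,18,18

steps = 59; useful = 1168; efficiency = 1168/1888 = 73/118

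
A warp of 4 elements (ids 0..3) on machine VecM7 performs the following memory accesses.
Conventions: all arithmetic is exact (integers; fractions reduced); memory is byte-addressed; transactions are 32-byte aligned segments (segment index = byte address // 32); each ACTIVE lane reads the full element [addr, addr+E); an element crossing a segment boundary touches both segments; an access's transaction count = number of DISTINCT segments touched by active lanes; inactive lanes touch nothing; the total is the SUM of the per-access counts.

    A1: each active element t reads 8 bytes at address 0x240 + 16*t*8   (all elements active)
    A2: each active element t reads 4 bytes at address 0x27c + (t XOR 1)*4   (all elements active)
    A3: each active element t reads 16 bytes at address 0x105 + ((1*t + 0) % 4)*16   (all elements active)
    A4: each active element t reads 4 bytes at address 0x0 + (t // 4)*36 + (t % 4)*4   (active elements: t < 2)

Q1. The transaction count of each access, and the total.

A1: 4 transactions
A2: 2 transactions
A3: 3 transactions
A4: 1 transaction

Answer: 4,2,3,1; total 10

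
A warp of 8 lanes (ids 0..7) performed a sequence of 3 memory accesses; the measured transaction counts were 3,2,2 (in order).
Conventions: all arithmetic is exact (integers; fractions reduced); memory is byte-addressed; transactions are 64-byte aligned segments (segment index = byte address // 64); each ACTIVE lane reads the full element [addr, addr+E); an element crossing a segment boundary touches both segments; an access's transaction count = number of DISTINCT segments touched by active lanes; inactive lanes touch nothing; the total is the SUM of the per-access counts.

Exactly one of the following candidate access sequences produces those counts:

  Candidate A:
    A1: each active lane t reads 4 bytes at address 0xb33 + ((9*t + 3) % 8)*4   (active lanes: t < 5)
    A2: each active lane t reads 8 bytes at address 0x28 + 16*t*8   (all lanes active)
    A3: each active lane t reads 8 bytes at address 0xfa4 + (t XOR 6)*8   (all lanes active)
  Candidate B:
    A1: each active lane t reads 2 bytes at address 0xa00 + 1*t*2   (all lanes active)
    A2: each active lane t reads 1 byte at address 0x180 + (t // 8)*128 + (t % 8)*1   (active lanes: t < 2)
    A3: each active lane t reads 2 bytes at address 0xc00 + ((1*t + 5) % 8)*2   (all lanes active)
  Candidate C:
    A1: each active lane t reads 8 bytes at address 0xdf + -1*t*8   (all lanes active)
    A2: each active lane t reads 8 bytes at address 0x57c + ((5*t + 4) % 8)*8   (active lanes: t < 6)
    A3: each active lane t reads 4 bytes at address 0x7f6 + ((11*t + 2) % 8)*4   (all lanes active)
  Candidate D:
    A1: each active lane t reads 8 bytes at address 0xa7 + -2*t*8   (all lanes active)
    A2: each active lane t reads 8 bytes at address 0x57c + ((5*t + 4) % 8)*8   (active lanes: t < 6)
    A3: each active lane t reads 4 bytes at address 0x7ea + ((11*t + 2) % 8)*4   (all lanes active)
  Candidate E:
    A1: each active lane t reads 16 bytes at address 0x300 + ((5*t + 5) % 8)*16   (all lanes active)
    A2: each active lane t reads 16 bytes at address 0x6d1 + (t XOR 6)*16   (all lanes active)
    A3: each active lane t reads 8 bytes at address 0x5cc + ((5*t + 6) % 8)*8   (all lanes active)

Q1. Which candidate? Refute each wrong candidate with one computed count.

A: A1 gives 2 transactions, not 3
B: A1 gives 1 transaction, not 3
C: A1 gives 2 transactions, not 3
E: A1 gives 2 transactions, not 3
D: all counts match (3,2,2)

Answer: D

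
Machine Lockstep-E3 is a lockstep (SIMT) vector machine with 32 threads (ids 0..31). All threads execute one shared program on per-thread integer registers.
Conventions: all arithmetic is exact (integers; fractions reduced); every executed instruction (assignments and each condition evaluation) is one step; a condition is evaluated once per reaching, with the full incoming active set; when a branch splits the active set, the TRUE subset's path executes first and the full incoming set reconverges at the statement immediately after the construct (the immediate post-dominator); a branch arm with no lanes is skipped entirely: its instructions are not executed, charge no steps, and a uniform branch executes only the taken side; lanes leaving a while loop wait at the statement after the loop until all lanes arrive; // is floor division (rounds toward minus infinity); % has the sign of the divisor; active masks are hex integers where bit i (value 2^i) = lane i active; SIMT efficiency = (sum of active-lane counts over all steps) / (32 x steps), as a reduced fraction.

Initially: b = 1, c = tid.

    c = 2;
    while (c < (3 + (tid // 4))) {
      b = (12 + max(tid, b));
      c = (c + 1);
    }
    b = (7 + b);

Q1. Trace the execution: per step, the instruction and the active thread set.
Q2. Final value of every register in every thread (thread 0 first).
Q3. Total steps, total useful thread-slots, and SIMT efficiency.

step 0: c <- 2                       0xffffffff
step 1: eval (c < (3 + (tid // 4)))  0xffffffff
step 2: b <- (12 + max(tid, b))      0xffffffff
step 3: c <- (c + 1)                 0xffffffff
step 4: eval (c < (3 + (tid // 4)))  0xffffffff
step 5: b <- (12 + max(tid, b))      0xfffffff0
step 6: c <- (c + 1)                 0xfffffff0
step 7: eval (c < (3 + (tid // 4)))  0xfffffff0
step 8: b <- (12 + max(tid, b))      0xffffff00
step 9: c <- (c + 1)                 0xffffff00
step 10: eval (c < (3 + (tid // 4)))  0xffffff00
step 11: b <- (12 + max(tid, b))      0xfffff000
step 12: c <- (c + 1)                 0xfffff000
step 13: eval (c < (3 + (tid // 4)))  0xfffff000
step 14: b <- (12 + max(tid, b))      0xffff0000
step 15: c <- (c + 1)                 0xffff0000
step 16: eval (c < (3 + (tid // 4)))  0xffff0000
step 17: b <- (12 + max(tid, b))      0xfff00000
step 18: c <- (c + 1)                 0xfff00000
step 19: eval (c < (3 + (tid // 4)))  0xfff00000
step 20: b <- (12 + max(tid, b))      0xff000000
step 21: c <- (c + 1)                 0xff000000
step 22: eval (c < (3 + (tid // 4)))  0xff000000
step 23: b <- (12 + max(tid, b))      0xf0000000
step 24: c <- (c + 1)                 0xf0000000
step 25: eval (c < (3 + (tid // 4)))  0xf0000000
step 26: b <- (7 + b)                 0xffffffff

Answer: 27 steps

b: 20,20,21,22,35,36,37,38,51,52,53,54,67,68,69,70,83,84,85,86,99,100,101,102,115,116,117,118,131,132,133,134
c: 3,3,3,3,4,4,4,4,5,5,5,5,6,6,6,6,7,7,7,7,8,8,8,8,9,9,9,9,10,10,10,10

steps = 27; useful = 528; efficiency = 528/864 = 11/18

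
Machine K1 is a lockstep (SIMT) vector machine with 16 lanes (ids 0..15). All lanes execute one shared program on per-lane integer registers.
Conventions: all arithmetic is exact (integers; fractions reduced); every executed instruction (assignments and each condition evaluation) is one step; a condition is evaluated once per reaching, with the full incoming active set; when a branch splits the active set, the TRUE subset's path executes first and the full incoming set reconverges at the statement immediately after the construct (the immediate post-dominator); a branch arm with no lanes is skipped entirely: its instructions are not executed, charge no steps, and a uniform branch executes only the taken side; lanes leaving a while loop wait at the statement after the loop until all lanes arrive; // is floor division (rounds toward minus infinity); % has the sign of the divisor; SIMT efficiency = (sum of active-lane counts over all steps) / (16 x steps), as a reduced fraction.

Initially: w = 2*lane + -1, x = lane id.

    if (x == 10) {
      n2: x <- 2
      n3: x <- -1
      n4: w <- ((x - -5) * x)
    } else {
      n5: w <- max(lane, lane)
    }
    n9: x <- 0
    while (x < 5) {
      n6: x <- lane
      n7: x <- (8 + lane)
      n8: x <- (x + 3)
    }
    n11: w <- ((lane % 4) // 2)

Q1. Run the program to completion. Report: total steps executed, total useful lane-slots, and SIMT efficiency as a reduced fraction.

Answer: 12 steps, 146 useful, 73/96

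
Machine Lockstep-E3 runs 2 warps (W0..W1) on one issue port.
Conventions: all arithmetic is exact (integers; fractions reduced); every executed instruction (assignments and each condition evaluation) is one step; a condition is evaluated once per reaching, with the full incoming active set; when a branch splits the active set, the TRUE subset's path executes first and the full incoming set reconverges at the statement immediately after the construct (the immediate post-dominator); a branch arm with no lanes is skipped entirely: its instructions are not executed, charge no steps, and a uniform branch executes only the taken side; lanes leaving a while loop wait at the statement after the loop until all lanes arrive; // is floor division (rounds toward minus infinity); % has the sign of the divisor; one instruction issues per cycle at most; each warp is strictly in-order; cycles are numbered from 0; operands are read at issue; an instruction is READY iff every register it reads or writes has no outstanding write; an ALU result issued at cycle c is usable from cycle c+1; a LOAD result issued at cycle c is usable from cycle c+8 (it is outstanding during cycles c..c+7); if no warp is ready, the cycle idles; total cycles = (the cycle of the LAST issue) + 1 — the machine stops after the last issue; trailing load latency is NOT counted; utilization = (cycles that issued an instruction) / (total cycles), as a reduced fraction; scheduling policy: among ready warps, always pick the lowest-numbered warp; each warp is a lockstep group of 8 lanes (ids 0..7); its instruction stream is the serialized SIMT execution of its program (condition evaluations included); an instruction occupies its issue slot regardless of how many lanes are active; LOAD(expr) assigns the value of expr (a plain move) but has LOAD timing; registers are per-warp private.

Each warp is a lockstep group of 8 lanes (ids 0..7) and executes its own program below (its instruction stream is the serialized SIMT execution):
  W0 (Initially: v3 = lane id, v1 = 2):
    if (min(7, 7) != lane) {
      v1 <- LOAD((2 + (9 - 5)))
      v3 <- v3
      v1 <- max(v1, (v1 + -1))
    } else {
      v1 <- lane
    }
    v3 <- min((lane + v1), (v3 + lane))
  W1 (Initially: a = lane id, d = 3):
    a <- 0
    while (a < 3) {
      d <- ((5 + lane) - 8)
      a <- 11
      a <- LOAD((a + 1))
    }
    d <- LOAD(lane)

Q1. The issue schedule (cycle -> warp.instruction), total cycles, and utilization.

cycle 0: W0.I0
cycle 1: W0.I1
cycle 2: W0.I2
cycle 3: W1.I0
cycle 4: W1.I1
cycle 5: W1.I2
cycle 6: W1.I3
cycle 7: W1.I4
cycle 8: idle
cycle 9: W0.I3
cycle 10: W0.I4
cycle 11: W0.I5
cycle 12: idle
cycle 13: idle
cycle 14: idle
cycle 15: W1.I5
cycle 16: W1.I6

Answer: 17 cycles, utilization 13/17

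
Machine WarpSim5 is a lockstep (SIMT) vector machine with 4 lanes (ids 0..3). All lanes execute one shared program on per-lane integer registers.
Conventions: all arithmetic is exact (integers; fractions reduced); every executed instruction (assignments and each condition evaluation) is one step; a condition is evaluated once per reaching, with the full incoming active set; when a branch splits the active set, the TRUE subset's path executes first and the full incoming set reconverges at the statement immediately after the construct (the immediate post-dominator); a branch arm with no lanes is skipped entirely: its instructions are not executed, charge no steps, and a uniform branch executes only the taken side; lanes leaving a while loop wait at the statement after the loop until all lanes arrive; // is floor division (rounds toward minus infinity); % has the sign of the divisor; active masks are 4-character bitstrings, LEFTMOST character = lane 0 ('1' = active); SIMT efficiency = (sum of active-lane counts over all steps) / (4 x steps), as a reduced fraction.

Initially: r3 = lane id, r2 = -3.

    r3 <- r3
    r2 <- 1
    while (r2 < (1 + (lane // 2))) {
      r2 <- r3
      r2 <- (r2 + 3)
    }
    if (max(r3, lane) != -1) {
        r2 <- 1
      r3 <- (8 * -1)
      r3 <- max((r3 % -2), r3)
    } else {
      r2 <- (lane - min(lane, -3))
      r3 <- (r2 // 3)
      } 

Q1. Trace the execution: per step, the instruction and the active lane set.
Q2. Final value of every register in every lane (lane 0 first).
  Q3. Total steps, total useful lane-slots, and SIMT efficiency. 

step 0: r3 <- r3                     1111
step 1: r2 <- 1                      1111
step 2: eval (r2 < (1 + (lane // 2))) 1111
step 3: r2 <- r3                     0011
step 4: r2 <- (r2 + 3)               0011
step 5: eval (r2 < (1 + (lane // 2))) 0011
step 6: eval (max(r3, lane) != -1)   1111
step 7: r2 <- 1                      1111
step 8: r3 <- (8 * -1)               1111
step 9: r3 <- max((r3 % -2), r3)     1111

Answer: 10 steps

r3: 0,0,0,0
r2: 1,1,1,1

steps = 10; useful = 34; efficiency = 34/40 = 17/20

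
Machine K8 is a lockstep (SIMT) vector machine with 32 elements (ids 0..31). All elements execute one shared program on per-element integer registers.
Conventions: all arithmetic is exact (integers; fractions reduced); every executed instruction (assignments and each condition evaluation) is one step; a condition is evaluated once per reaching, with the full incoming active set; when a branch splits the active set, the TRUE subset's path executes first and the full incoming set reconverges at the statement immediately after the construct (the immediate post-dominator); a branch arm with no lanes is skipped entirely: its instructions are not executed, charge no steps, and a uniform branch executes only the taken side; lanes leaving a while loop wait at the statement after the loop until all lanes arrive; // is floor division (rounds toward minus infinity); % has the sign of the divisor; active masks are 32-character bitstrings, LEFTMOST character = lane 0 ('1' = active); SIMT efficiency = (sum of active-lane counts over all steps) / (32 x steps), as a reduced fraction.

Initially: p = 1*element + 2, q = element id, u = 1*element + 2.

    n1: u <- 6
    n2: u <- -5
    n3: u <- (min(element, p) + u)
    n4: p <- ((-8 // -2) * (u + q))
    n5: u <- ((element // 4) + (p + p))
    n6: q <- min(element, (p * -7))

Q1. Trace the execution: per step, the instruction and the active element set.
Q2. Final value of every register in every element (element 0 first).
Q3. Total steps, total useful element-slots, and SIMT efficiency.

step 0: u <- 6                       11111111111111111111111111111111
step 1: u <- -5                      11111111111111111111111111111111
step 2: u <- (min(element, p) + u)   11111111111111111111111111111111
step 3: p <- ((-8 // -2) * (u + q))  11111111111111111111111111111111
step 4: u <- ((element // 4) + (p + p)) 11111111111111111111111111111111
step 5: q <- min(element, (p * -7))  11111111111111111111111111111111

Answer: 6 steps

p: -20,-12,-4,4,12,20,28,36,44,52,60,68,76,84,92,100,108,116,124,132,140,148,156,164,172,180,188,196,204,212,220,228
q: 0,1,2,-28,-84,-140,-196,-252,-308,-364,-420,-476,-532,-588,-644,-700,-756,-812,-868,-924,-980,-1036,-1092,-1148,-1204,-1260,-1316,-1372,-1428,-1484,-1540,-1596
u: -40,-24,-8,8,25,41,57,73,90,106,122,138,155,171,187,203,220,236,252,268,285,301,317,333,350,366,382,398,415,431,447,463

steps = 6; useful = 192; efficiency = 192/192 = 1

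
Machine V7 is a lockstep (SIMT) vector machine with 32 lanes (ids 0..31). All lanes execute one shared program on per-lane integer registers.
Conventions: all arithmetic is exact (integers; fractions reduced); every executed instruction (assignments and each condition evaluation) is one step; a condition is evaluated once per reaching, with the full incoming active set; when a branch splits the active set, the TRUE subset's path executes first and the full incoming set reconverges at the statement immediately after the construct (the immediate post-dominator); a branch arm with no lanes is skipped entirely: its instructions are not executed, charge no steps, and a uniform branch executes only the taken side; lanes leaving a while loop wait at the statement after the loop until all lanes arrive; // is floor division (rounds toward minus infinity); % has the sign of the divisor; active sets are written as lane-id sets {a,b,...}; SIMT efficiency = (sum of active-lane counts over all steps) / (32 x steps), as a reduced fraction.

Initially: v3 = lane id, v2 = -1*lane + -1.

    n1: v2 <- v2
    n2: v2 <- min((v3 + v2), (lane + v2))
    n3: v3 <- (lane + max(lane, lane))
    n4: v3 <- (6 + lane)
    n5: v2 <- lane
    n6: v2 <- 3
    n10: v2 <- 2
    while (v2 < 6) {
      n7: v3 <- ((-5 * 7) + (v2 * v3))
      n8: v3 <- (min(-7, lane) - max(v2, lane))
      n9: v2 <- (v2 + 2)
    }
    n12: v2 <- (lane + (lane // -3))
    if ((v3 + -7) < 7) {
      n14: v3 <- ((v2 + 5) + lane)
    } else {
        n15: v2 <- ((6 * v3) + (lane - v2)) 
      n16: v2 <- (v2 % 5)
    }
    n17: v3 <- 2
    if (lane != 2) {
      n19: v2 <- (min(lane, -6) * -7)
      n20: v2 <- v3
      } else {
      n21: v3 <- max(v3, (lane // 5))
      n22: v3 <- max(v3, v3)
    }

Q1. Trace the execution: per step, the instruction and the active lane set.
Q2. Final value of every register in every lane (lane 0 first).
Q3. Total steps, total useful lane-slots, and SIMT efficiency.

step 0: v2 <- v2                     {0,1,2,3,4,5,6,7,8,9,10,11,12,13,14,15,16,17,18,19,20,21,22,23,24,25,26,27,28,29,30,31}
step 1: v2 <- min((v3 + v2), (lane + v2)) {0,1,2,3,4,5,6,7,8,9,10,11,12,13,14,15,16,17,18,19,20,21,22,23,24,25,26,27,28,29,30,31}
step 2: v3 <- (lane + max(lane, lane)) {0,1,2,3,4,5,6,7,8,9,10,11,12,13,14,15,16,17,18,19,20,21,22,23,24,25,26,27,28,29,30,31}
step 3: v3 <- (6 + lane)             {0,1,2,3,4,5,6,7,8,9,10,11,12,13,14,15,16,17,18,19,20,21,22,23,24,25,26,27,28,29,30,31}
step 4: v2 <- lane                   {0,1,2,3,4,5,6,7,8,9,10,11,12,13,14,15,16,17,18,19,20,21,22,23,24,25,26,27,28,29,30,31}
step 5: v2 <- 3                      {0,1,2,3,4,5,6,7,8,9,10,11,12,13,14,15,16,17,18,19,20,21,22,23,24,25,26,27,28,29,30,31}
step 6: v2 <- 2                      {0,1,2,3,4,5,6,7,8,9,10,11,12,13,14,15,16,17,18,19,20,21,22,23,24,25,26,27,28,29,30,31}
step 7: eval (v2 < 6)                {0,1,2,3,4,5,6,7,8,9,10,11,12,13,14,15,16,17,18,19,20,21,22,23,24,25,26,27,28,29,30,31}
step 8: v3 <- ((-5 * 7) + (v2 * v3)) {0,1,2,3,4,5,6,7,8,9,10,11,12,13,14,15,16,17,18,19,20,21,22,23,24,25,26,27,28,29,30,31}
step 9: v3 <- (min(-7, lane) - max(v2, lane)) {0,1,2,3,4,5,6,7,8,9,10,11,12,13,14,15,16,17,18,19,20,21,22,23,24,25,26,27,28,29,30,31}
step 10: v2 <- (v2 + 2)               {0,1,2,3,4,5,6,7,8,9,10,11,12,13,14,15,16,17,18,19,20,21,22,23,24,25,26,27,28,29,30,31}
step 11: eval (v2 < 6)                {0,1,2,3,4,5,6,7,8,9,10,11,12,13,14,15,16,17,18,19,20,21,22,23,24,25,26,27,28,29,30,31}
step 12: v3 <- ((-5 * 7) + (v2 * v3)) {0,1,2,3,4,5,6,7,8,9,10,11,12,13,14,15,16,17,18,19,20,21,22,23,24,25,26,27,28,29,30,31}
step 13: v3 <- (min(-7, lane) - max(v2, lane)) {0,1,2,3,4,5,6,7,8,9,10,11,12,13,14,15,16,17,18,19,20,21,22,23,24,25,26,27,28,29,30,31}
step 14: v2 <- (v2 + 2)               {0,1,2,3,4,5,6,7,8,9,10,11,12,13,14,15,16,17,18,19,20,21,22,23,24,25,26,27,28,29,30,31}
step 15: eval (v2 < 6)                {0,1,2,3,4,5,6,7,8,9,10,11,12,13,14,15,16,17,18,19,20,21,22,23,24,25,26,27,28,29,30,31}
step 16: v2 <- (lane + (lane // -3))  {0,1,2,3,4,5,6,7,8,9,10,11,12,13,14,15,16,17,18,19,20,21,22,23,24,25,26,27,28,29,30,31}
step 17: eval ((v3 + -7) < 7)         {0,1,2,3,4,5,6,7,8,9,10,11,12,13,14,15,16,17,18,19,20,21,22,23,24,25,26,27,28,29,30,31}
step 18: v3 <- ((v2 + 5) + lane)      {0,1,2,3,4,5,6,7,8,9,10,11,12,13,14,15,16,17,18,19,20,21,22,23,24,25,26,27,28,29,30,31}
step 19: v3 <- 2                      {0,1,2,3,4,5,6,7,8,9,10,11,12,13,14,15,16,17,18,19,20,21,22,23,24,25,26,27,28,29,30,31}
step 20: eval (lane != 2)             {0,1,2,3,4,5,6,7,8,9,10,11,12,13,14,15,16,17,18,19,20,21,22,23,24,25,26,27,28,29,30,31}
step 21: v2 <- (min(lane, -6) * -7)   {0,1,3,4,5,6,7,8,9,10,11,12,13,14,15,16,17,18,19,20,21,22,23,24,25,26,27,28,29,30,31}
step 22: v2 <- v3                     {0,1,3,4,5,6,7,8,9,10,11,12,13,14,15,16,17,18,19,20,21,22,23,24,25,26,27,28,29,30,31}
step 23: v3 <- max(v3, (lane // 5))   {2}
step 24: v3 <- max(v3, v3)            {2}

Answer: 25 steps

v3: 2,2,2,2,2,2,2,2,2,2,2,2,2,2,2,2,2,2,2,2,2,2,2,2,2,2,2,2,2,2,2,2
v2: 2,2,1,2,2,2,2,2,2,2,2,2,2,2,2,2,2,2,2,2,2,2,2,2,2,2,2,2,2,2,2,2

steps = 25; useful = 736; efficiency = 736/800 = 23/25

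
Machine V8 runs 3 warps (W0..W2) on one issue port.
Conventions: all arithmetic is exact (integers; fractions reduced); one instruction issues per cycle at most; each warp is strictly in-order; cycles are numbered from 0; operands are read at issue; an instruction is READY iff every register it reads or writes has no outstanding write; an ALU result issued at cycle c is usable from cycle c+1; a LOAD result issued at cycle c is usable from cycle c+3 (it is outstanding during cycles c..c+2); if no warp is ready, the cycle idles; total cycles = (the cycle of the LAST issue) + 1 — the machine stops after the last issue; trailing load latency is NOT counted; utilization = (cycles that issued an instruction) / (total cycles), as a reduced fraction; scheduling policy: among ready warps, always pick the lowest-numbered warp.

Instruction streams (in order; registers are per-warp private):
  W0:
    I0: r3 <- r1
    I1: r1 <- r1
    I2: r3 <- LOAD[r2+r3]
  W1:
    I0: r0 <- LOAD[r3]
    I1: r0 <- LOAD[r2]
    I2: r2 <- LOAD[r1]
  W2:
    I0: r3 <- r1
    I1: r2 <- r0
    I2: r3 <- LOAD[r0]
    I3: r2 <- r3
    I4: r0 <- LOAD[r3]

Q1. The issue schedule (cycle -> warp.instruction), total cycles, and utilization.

cycle 0: W0.I0
cycle 1: W0.I1
cycle 2: W0.I2
cycle 3: W1.I0
cycle 4: W2.I0
cycle 5: W2.I1
cycle 6: W1.I1
cycle 7: W1.I2
cycle 8: W2.I2
cycle 9: idle
cycle 10: idle
cycle 11: W2.I3
cycle 12: W2.I4

Answer: 13 cycles, utilization 11/13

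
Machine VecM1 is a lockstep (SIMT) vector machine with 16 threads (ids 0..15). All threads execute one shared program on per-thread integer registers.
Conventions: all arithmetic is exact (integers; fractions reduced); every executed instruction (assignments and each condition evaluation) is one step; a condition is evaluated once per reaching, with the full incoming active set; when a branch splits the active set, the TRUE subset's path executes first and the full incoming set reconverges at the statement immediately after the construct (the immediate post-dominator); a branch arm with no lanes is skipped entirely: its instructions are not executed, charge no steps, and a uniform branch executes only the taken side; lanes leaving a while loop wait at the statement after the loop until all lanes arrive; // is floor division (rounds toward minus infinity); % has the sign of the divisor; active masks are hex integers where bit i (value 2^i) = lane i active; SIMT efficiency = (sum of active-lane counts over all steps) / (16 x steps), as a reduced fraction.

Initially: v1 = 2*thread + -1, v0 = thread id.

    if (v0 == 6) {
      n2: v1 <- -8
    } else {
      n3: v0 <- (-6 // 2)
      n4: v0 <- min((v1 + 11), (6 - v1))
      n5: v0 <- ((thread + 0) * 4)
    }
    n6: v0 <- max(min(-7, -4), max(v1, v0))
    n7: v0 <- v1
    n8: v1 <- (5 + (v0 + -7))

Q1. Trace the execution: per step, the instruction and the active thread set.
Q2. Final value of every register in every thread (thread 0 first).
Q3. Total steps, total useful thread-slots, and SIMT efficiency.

step 0: eval (v0 == 6)               0xffff
step 1: v1 <- -8                     0x0040
step 2: v0 <- (-6 // 2)              0xffbf
step 3: v0 <- min((v1 + 11), (6 - v1)) 0xffbf
step 4: v0 <- ((thread + 0) * 4)     0xffbf
step 5: v0 <- max(min(-7, -4), max(v1, v0)) 0xffff
step 6: v0 <- v1                     0xffff
step 7: v1 <- (5 + (v0 + -7))        0xffff

Answer: 8 steps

v1: -3,-1,1,3,5,7,-10,11,13,15,17,19,21,23,25,27
v0: -1,1,3,5,7,9,-8,13,15,17,19,21,23,25,27,29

steps = 8; useful = 110; efficiency = 110/128 = 55/64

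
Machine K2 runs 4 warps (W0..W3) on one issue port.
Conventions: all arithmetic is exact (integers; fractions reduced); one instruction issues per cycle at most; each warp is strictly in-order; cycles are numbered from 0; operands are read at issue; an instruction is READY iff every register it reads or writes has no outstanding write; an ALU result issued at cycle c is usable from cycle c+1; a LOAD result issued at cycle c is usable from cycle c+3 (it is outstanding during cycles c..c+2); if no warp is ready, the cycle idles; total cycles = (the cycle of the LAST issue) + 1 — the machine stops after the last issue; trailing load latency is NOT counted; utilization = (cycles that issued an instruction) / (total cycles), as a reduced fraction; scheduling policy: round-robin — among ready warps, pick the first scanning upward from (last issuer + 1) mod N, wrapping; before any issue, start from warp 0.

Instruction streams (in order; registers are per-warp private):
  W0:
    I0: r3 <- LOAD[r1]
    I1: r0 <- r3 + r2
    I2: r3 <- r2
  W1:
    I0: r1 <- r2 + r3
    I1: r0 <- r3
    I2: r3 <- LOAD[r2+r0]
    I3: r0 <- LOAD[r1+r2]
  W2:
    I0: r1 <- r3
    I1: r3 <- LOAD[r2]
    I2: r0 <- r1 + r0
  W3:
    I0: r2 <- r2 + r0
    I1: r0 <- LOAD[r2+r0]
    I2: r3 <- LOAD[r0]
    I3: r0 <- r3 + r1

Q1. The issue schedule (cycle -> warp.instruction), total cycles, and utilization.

cycle 0: W0.I0
cycle 1: W1.I0
cycle 2: W2.I0
cycle 3: W3.I0
cycle 4: W0.I1
cycle 5: W1.I1
cycle 6: W2.I1
cycle 7: W3.I1
cycle 8: W0.I2
cycle 9: W1.I2
cycle 10: W2.I2
cycle 11: W3.I2
cycle 12: W1.I3
cycle 13: idle
cycle 14: W3.I3

Answer: 15 cycles, utilization 14/15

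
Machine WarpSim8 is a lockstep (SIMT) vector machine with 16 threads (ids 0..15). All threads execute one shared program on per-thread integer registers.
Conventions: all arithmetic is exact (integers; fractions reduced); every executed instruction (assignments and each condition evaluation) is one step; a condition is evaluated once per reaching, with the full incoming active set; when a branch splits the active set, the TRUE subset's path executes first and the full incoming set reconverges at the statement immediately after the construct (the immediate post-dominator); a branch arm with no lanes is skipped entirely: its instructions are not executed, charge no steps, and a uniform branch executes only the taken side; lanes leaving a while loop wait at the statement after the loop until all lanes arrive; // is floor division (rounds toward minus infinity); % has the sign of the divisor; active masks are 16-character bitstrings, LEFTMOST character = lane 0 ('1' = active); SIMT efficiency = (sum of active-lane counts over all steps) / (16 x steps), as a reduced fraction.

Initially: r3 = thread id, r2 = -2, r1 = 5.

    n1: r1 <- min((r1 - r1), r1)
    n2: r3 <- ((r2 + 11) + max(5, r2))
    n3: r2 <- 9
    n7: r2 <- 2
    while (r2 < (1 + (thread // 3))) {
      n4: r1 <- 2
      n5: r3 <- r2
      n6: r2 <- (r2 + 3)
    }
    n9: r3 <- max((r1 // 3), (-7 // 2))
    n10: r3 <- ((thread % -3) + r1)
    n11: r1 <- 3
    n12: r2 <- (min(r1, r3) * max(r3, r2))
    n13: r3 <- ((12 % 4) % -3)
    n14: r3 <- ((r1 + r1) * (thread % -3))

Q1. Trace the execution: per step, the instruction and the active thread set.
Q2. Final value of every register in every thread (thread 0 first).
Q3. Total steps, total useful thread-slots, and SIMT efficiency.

step 0: r1 <- min((r1 - r1), r1)     1111111111111111
step 1: r3 <- ((r2 + 11) + max(5, r2)) 1111111111111111
step 2: r2 <- 9                      1111111111111111
step 3: r2 <- 2                      1111111111111111
step 4: eval (r2 < (1 + (thread // 3))) 1111111111111111
step 5: r1 <- 2                      0000001111111111
step 6: r3 <- r2                     0000001111111111
step 7: r2 <- (r2 + 3)               0000001111111111
step 8: eval (r2 < (1 + (thread // 3))) 0000001111111111
step 9: r1 <- 2                      0000000000000001
step 10: r3 <- r2                     0000000000000001
step 11: r2 <- (r2 + 3)               0000000000000001
step 12: eval (r2 < (1 + (thread // 3))) 0000000000000001
step 13: r3 <- max((r1 // 3), (-7 // 2)) 1111111111111111
step 14: r3 <- ((thread % -3) + r1)   1111111111111111
step 15: r1 <- 3                      1111111111111111
step 16: r2 <- (min(r1, r3) * max(r3, r2)) 1111111111111111
step 17: r3 <- ((12 % 4) % -3)        1111111111111111
step 18: r3 <- ((r1 + r1) * (thread % -3)) 1111111111111111

Answer: 19 steps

r3: 0,-12,-6,0,-12,-6,0,-12,-6,0,-12,-6,0,-12,-6,0
r2: 0,-4,-2,0,-4,-2,10,0,5,10,0,5,10,0,5,16
r1: 3,3,3,3,3,3,3,3,3,3,3,3,3,3,3,3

steps = 19; useful = 220; efficiency = 220/304 = 55/76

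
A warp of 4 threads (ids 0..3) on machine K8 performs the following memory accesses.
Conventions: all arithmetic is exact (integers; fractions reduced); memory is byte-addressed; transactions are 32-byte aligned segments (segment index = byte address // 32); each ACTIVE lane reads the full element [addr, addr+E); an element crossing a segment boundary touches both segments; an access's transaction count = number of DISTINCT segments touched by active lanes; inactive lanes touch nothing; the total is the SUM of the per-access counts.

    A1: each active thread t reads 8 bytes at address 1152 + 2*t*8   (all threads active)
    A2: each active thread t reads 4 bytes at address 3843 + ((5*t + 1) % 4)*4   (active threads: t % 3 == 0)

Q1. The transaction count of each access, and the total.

A1: 2 transactions
A2: 1 transaction

Answer: 2,1; total 3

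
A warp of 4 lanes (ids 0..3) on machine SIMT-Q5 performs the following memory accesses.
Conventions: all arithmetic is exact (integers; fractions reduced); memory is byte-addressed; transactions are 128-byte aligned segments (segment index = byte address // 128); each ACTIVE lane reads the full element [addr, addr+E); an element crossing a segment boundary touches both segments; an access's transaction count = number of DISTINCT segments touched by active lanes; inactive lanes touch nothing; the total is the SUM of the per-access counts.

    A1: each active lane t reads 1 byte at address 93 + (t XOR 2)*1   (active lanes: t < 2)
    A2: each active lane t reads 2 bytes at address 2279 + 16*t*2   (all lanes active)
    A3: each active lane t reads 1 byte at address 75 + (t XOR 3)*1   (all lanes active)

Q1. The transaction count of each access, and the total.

A1: 1 transaction
A2: 2 transactions
A3: 1 transaction

Answer: 1,2,1; total 4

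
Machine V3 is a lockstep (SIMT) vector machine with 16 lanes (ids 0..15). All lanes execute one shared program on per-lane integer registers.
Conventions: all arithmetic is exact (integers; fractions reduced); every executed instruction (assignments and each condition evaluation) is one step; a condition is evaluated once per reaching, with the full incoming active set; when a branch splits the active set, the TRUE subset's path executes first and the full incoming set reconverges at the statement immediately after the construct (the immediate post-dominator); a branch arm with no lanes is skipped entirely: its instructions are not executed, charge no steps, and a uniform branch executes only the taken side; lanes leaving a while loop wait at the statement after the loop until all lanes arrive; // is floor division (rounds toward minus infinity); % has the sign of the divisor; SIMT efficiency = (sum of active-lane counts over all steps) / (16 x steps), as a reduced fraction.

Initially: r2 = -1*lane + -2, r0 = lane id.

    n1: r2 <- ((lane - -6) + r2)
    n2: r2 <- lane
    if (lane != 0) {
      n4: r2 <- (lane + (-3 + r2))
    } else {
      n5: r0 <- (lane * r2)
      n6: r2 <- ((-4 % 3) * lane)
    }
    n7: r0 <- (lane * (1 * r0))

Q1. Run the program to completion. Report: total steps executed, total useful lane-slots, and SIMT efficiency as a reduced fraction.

Answer: 7 steps, 81 useful, 81/112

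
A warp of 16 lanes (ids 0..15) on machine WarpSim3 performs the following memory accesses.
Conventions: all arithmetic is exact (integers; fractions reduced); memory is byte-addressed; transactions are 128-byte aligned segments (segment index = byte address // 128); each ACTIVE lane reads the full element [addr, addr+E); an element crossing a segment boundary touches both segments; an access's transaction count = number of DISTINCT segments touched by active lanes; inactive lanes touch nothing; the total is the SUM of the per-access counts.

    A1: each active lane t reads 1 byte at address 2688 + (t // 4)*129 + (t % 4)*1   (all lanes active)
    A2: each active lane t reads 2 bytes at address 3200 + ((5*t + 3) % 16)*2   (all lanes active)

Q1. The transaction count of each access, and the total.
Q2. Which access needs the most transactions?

A1: 4 transactions
A2: 1 transaction

Answer: 4,1; total 5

Answer: A1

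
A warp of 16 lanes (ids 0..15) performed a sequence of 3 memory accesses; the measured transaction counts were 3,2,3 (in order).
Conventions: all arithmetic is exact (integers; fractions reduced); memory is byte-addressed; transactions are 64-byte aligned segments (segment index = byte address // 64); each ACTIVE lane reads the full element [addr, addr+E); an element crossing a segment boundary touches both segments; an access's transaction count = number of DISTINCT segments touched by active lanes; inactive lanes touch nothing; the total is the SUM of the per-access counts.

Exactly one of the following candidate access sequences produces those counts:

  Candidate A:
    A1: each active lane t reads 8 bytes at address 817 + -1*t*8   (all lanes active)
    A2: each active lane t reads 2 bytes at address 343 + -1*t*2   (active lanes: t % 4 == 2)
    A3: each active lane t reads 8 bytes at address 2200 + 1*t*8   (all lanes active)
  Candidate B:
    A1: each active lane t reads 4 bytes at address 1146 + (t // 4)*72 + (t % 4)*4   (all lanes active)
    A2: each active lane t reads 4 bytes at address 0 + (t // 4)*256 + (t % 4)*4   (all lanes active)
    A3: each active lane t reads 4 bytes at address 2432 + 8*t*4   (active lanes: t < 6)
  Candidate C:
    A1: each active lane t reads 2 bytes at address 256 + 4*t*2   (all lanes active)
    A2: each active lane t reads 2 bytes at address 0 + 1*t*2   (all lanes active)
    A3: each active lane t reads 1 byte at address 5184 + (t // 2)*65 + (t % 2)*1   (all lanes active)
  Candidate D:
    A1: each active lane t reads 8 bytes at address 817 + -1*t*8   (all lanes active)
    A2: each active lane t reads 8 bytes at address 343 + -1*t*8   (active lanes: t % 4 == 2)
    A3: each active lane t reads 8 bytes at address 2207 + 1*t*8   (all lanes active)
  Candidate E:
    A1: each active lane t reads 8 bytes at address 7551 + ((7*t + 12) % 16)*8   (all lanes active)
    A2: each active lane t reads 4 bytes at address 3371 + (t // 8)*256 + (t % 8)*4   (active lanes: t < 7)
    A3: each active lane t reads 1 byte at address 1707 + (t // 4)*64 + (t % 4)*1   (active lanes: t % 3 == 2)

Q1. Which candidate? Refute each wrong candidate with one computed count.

B: A1 gives 5 transactions, not 3
C: A1 gives 2 transactions, not 3
D: A2 gives 3 transactions, not 2
E: A3 gives 4 transactions, not 3
A: all counts match (3,2,3)

Answer: A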